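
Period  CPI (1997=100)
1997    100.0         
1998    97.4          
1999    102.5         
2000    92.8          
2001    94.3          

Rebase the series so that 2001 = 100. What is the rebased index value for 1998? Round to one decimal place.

Rebased(1998) = 97.4 / 94.3 × 100 = 103.2874

103.3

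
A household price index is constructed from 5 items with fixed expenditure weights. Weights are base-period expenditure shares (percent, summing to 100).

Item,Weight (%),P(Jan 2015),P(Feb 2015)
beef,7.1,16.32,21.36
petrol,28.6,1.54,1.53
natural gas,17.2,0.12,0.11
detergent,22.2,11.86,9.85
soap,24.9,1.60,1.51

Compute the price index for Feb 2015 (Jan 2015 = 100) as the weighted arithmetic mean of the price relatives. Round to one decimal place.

95.4

beef: 7.1 × (21.36/16.32) = 7.1 × 1.308824 = 9.2926
petrol: 28.6 × (1.53/1.54) = 28.6 × 0.993506 = 28.4143
natural gas: 17.2 × (0.11/0.12) = 17.2 × 0.916667 = 15.7667
detergent: 22.2 × (9.85/11.86) = 22.2 × 0.830523 = 18.4376
soap: 24.9 × (1.51/1.60) = 24.9 × 0.943750 = 23.4994
Index = Σ wᵢ·(p₁ᵢ/p₀ᵢ) = 9.2926 + 28.4143 + 15.7667 + 18.4376 + 23.4994 = 95.4106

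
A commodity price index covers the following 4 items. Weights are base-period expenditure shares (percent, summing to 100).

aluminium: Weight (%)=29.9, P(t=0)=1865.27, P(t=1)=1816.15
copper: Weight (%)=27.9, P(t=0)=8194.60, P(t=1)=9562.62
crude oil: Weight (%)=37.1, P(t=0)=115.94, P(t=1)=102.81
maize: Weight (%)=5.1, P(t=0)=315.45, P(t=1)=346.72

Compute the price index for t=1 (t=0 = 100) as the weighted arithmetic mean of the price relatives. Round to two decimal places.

100.17

aluminium: 29.9 × (1816.15/1865.27) = 29.9 × 0.973666 = 29.1126
copper: 27.9 × (9562.62/8194.60) = 27.9 × 1.166942 = 32.5577
crude oil: 37.1 × (102.81/115.94) = 37.1 × 0.886752 = 32.8985
maize: 5.1 × (346.72/315.45) = 5.1 × 1.099128 = 5.6056
Index = Σ wᵢ·(p₁ᵢ/p₀ᵢ) = 29.1126 + 32.5577 + 32.8985 + 5.6056 = 100.1743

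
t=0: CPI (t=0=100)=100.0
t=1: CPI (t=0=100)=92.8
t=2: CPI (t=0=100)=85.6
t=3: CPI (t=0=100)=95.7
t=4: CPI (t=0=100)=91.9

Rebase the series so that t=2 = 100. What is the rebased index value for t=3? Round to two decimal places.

111.80

Rebased(t=3) = 95.7 / 85.6 × 100 = 111.7991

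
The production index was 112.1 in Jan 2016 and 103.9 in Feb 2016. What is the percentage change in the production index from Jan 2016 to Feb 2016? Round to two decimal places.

-7.31%

Change = (103.9 − 112.1) / 112.1 × 100
       = -8.2 / 112.1 × 100 = -7.3149%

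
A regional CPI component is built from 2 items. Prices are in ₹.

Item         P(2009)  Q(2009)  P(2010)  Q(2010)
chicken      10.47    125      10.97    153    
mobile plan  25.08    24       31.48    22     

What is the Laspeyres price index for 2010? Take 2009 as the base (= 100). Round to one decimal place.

111.3

Laspeyres price index uses base-period quantities as weights.
ΣP(2010)·Q(2009) = 10.97×125 + 31.48×24 = 1371.25 + 755.52 = 2126.77
ΣP(2009)·Q(2009) = 10.47×125 + 25.08×24 = 1308.75 + 601.92 = 1910.67
Index = 2126.77 / 1910.67 × 100 = 111.3102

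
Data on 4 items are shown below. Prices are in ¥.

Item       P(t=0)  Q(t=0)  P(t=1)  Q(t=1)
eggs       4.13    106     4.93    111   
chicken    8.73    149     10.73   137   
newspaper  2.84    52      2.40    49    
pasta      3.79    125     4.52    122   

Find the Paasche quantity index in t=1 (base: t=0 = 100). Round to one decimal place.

95.6

Paasche quantity index uses current-period prices as weights.
ΣP(t=1)·Q(t=1) = 4.93×111 + 10.73×137 + 2.40×49 + 4.52×122 = 547.23 + 1470.01 + 117.6 + 551.44 = 2686.28
ΣP(t=1)·Q(t=0) = 4.93×106 + 10.73×149 + 2.40×52 + 4.52×125 = 522.58 + 1598.77 + 124.8 + 565 = 2811.15
Index = 2686.28 / 2811.15 × 100 = 95.5580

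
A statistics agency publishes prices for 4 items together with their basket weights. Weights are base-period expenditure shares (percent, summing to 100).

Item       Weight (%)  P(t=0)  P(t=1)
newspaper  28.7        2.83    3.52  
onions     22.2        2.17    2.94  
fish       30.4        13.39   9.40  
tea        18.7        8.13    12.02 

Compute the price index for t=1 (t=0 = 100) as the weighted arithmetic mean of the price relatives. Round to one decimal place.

newspaper: 28.7 × (3.52/2.83) = 28.7 × 1.243816 = 35.6975
onions: 22.2 × (2.94/2.17) = 22.2 × 1.354839 = 30.0774
fish: 30.4 × (9.40/13.39) = 30.4 × 0.702016 = 21.3413
tea: 18.7 × (12.02/8.13) = 18.7 × 1.478475 = 27.6475
Index = Σ wᵢ·(p₁ᵢ/p₀ᵢ) = 35.6975 + 30.0774 + 21.3413 + 27.6475 = 114.7637

114.8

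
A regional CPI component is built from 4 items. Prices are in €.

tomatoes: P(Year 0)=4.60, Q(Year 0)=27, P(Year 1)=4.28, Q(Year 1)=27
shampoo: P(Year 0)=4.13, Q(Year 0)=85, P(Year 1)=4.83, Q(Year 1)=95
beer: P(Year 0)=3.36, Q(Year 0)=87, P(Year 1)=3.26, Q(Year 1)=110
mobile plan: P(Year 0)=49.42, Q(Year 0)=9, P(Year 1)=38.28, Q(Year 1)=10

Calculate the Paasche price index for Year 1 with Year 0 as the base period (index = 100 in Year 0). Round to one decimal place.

95.3

Paasche price index uses current-period quantities as weights.
ΣP(Year 1)·Q(Year 1) = 4.28×27 + 4.83×95 + 3.26×110 + 38.28×10 = 115.56 + 458.85 + 358.6 + 382.8 = 1315.81
ΣP(Year 0)·Q(Year 1) = 4.60×27 + 4.13×95 + 3.36×110 + 49.42×10 = 124.2 + 392.35 + 369.6 + 494.2 = 1380.35
Index = 1315.81 / 1380.35 × 100 = 95.3244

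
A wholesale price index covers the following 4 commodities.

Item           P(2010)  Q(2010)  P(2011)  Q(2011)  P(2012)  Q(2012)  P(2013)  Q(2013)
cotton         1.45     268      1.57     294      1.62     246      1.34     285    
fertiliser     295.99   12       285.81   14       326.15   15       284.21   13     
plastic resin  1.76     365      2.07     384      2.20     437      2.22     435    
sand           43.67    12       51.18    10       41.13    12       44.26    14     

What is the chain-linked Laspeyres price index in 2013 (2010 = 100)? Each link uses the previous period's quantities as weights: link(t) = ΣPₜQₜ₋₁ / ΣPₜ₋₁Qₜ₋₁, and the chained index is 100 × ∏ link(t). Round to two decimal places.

Link 2010→2011:
ΣP(2011)Q(2010) = 1.57×268 + 285.81×12 + 2.07×365 + 51.18×12 = 420.76 + 3429.72 + 755.55 + 614.16 = 5220.19
ΣP(2010)Q(2010) = 1.45×268 + 295.99×12 + 1.76×365 + 43.67×12 = 388.6 + 3551.88 + 642.4 + 524.04 = 5106.92
link = 5220.19/5106.92 = 1.022180
Link 2011→2012:
ΣP(2012)Q(2011) = 1.62×294 + 326.15×14 + 2.20×384 + 41.13×10 = 476.28 + 4566.1 + 844.8 + 411.3 = 6298.48
ΣP(2011)Q(2011) = 1.57×294 + 285.81×14 + 2.07×384 + 51.18×10 = 461.58 + 4001.34 + 794.88 + 511.8 = 5769.6
link = 6298.48/5769.6 = 1.091667
Link 2012→2013:
ΣP(2013)Q(2012) = 1.34×246 + 284.21×15 + 2.22×437 + 44.26×12 = 329.64 + 4263.15 + 970.14 + 531.12 = 6094.05
ΣP(2012)Q(2012) = 1.62×246 + 326.15×15 + 2.20×437 + 41.13×12 = 398.52 + 4892.25 + 961.4 + 493.56 = 6745.73
link = 6094.05/6745.73 = 0.903394
Chained index = 100 × 1.022180 × 1.091667 × 0.903394 = 100.8079

100.81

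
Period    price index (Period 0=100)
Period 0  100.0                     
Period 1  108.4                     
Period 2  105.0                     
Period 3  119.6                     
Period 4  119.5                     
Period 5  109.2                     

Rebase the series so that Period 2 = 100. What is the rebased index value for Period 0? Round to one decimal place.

Rebased(Period 0) = 100.0 / 105.0 × 100 = 95.2381

95.2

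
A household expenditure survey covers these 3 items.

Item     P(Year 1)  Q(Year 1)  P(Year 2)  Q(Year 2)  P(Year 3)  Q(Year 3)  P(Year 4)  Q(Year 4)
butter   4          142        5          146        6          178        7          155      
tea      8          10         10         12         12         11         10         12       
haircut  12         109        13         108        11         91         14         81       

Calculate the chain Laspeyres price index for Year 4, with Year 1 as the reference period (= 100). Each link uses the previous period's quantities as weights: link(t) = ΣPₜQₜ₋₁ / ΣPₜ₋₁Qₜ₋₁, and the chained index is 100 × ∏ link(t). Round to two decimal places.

133.27

Link Year 1→Year 2:
ΣP(Year 2)Q(Year 1) = 5×142 + 10×10 + 13×109 = 710 + 100 + 1417 = 2227
ΣP(Year 1)Q(Year 1) = 4×142 + 8×10 + 12×109 = 568 + 80 + 1308 = 1956
link = 2227/1956 = 1.138548
Link Year 2→Year 3:
ΣP(Year 3)Q(Year 2) = 6×146 + 12×12 + 11×108 = 876 + 144 + 1188 = 2208
ΣP(Year 2)Q(Year 2) = 5×146 + 10×12 + 13×108 = 730 + 120 + 1404 = 2254
link = 2208/2254 = 0.979592
Link Year 3→Year 4:
ΣP(Year 4)Q(Year 3) = 7×178 + 10×11 + 14×91 = 1246 + 110 + 1274 = 2630
ΣP(Year 3)Q(Year 3) = 6×178 + 12×11 + 11×91 = 1068 + 132 + 1001 = 2201
link = 2630/2201 = 1.194911
Chained index = 100 × 1.138548 × 0.979592 × 1.194911 = 133.2699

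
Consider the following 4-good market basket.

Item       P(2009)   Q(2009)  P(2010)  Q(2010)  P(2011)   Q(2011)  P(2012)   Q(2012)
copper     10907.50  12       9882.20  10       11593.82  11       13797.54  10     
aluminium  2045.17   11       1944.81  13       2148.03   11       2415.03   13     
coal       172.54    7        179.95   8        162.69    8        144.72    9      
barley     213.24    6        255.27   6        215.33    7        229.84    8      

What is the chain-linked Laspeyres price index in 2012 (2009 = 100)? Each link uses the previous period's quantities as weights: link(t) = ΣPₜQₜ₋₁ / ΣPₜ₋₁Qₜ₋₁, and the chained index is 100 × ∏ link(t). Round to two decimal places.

124.17

Link 2009→2010:
ΣP(2010)Q(2009) = 9882.20×12 + 1944.81×11 + 179.95×7 + 255.27×6 = 118586.4 + 21392.91 + 1259.65 + 1531.62 = 142770.58
ΣP(2009)Q(2009) = 10907.50×12 + 2045.17×11 + 172.54×7 + 213.24×6 = 130890 + 22496.87 + 1207.78 + 1279.44 = 155874.09
link = 142770.58/155874.09 = 0.915935
Link 2010→2011:
ΣP(2011)Q(2010) = 11593.82×10 + 2148.03×13 + 162.69×8 + 215.33×6 = 115938.2 + 27924.39 + 1301.52 + 1291.98 = 146456.09
ΣP(2010)Q(2010) = 9882.20×10 + 1944.81×13 + 179.95×8 + 255.27×6 = 98822 + 25282.53 + 1439.6 + 1531.62 = 127075.75
link = 146456.09/127075.75 = 1.152510
Link 2011→2012:
ΣP(2012)Q(2011) = 13797.54×11 + 2415.03×11 + 144.72×8 + 229.84×7 = 151772.94 + 26565.33 + 1157.76 + 1608.88 = 181104.91
ΣP(2011)Q(2011) = 11593.82×11 + 2148.03×11 + 162.69×8 + 215.33×7 = 127532.02 + 23628.33 + 1301.52 + 1507.31 = 153969.18
link = 181104.91/153969.18 = 1.176241
Chained index = 100 × 0.915935 × 1.152510 × 1.176241 = 124.1669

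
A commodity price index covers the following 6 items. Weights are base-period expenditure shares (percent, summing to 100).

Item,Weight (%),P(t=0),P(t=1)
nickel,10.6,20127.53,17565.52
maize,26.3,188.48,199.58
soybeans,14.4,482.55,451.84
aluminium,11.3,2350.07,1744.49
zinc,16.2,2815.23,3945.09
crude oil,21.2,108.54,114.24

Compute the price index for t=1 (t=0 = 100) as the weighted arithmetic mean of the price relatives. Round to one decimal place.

104.0

nickel: 10.6 × (17565.52/20127.53) = 10.6 × 0.872711 = 9.2507
maize: 26.3 × (199.58/188.48) = 26.3 × 1.058892 = 27.8489
soybeans: 14.4 × (451.84/482.55) = 14.4 × 0.936359 = 13.4836
aluminium: 11.3 × (1744.49/2350.07) = 11.3 × 0.742314 = 8.3881
zinc: 16.2 × (3945.09/2815.23) = 16.2 × 1.401338 = 22.7017
crude oil: 21.2 × (114.24/108.54) = 21.2 × 1.052515 = 22.3133
Index = Σ wᵢ·(p₁ᵢ/p₀ᵢ) = 9.2507 + 27.8489 + 13.4836 + 8.3881 + 22.7017 + 22.3133 = 103.9863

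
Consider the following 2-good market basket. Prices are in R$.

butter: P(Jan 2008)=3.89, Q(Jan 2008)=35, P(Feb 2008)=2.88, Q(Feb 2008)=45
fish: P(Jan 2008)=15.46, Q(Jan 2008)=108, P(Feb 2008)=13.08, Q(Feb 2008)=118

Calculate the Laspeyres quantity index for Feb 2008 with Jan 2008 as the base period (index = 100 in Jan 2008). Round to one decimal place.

Laspeyres quantity index uses base-period prices as weights.
ΣP(Jan 2008)·Q(Feb 2008) = 3.89×45 + 15.46×118 = 175.05 + 1824.28 = 1999.33
ΣP(Jan 2008)·Q(Jan 2008) = 3.89×35 + 15.46×108 = 136.15 + 1669.68 = 1805.83
Index = 1999.33 / 1805.83 × 100 = 110.7153

110.7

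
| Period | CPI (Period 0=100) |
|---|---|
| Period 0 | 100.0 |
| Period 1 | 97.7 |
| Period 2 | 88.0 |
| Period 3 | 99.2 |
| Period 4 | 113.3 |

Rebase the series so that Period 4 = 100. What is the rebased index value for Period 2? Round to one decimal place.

Rebased(Period 2) = 88.0 / 113.3 × 100 = 77.6699

77.7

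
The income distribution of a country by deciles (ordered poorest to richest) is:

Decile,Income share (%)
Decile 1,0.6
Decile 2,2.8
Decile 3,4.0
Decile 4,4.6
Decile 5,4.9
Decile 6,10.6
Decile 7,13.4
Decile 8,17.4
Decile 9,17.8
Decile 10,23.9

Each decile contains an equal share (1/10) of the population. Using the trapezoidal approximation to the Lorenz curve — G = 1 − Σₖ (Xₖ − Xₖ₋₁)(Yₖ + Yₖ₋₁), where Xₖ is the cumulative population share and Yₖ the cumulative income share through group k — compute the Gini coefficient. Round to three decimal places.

Cumulative income shares Yₖ: 0.0060, 0.0340, 0.0740, 0.1200, 0.1690, 0.2750, 0.4090, 0.5830, 0.7610, 1.0000
Σ (Xₖ−Xₖ₋₁)(Yₖ+Yₖ₋₁) = (1/10)(0.0060+0.0000) + (1/10)(0.0340+0.0060) + (1/10)(0.0740+0.0340) + (1/10)(0.1200+0.0740) + (1/10)(0.1690+0.1200) + (1/10)(0.2750+0.1690) + (1/10)(0.4090+0.2750) + (1/10)(0.5830+0.4090) + (1/10)(0.7610+0.5830) + (1/10)(1.0000+0.7610)
  = 0.0006 + 0.0040 + 0.0108 + 0.0194 + 0.0289 + 0.0444 + 0.0684 + 0.0992 + 0.1344 + 0.1761 = 0.5862
G = 1 − 0.5862 = 0.4138

0.414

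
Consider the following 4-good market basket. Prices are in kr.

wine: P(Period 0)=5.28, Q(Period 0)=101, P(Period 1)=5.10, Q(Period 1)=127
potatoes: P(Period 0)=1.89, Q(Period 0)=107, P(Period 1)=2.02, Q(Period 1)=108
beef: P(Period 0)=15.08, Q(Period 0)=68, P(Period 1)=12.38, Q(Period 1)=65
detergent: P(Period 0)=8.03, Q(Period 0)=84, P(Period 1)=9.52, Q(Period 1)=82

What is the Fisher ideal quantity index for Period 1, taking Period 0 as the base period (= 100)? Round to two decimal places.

Laspeyres component (base-period weights):
ΣP(Period 0)Q(Period 1) = 5.28×127 + 1.89×108 + 15.08×65 + 8.03×82 = 670.56 + 204.12 + 980.2 + 658.46 = 2513.34
ΣP(Period 0)Q(Period 0) = 5.28×101 + 1.89×107 + 15.08×68 + 8.03×84 = 533.28 + 202.23 + 1025.44 + 674.52 = 2435.47
L = 2513.34 / 2435.47 × 100 = 103.1973
Paasche component (current-period weights):
ΣP(Period 1)Q(Period 1) = 5.10×127 + 2.02×108 + 12.38×65 + 9.52×82 = 647.7 + 218.16 + 804.7 + 780.64 = 2451.2
ΣP(Period 1)Q(Period 0) = 5.10×101 + 2.02×107 + 12.38×68 + 9.52×84 = 515.1 + 216.14 + 841.84 + 799.68 = 2372.76
P = 2451.2 / 2372.76 × 100 = 103.3059
Fisher = √(L × P) = √(103.1973 × 103.3059) = 103.2516

103.25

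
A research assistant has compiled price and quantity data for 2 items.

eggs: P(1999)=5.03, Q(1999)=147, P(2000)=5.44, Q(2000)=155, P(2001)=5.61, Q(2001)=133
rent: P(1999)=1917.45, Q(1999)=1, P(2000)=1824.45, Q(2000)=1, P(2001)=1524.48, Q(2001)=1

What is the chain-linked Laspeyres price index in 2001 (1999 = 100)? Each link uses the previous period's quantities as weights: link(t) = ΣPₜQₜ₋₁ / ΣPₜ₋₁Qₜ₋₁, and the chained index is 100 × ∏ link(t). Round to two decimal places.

Link 1999→2000:
ΣP(2000)Q(1999) = 5.44×147 + 1824.45×1 = 799.68 + 1824.45 = 2624.13
ΣP(1999)Q(1999) = 5.03×147 + 1917.45×1 = 739.41 + 1917.45 = 2656.86
link = 2624.13/2656.86 = 0.987681
Link 2000→2001:
ΣP(2001)Q(2000) = 5.61×155 + 1524.48×1 = 869.55 + 1524.48 = 2394.03
ΣP(2000)Q(2000) = 5.44×155 + 1824.45×1 = 843.2 + 1824.45 = 2667.65
link = 2394.03/2667.65 = 0.897430
Chained index = 100 × 0.987681 × 0.897430 = 88.6375

88.64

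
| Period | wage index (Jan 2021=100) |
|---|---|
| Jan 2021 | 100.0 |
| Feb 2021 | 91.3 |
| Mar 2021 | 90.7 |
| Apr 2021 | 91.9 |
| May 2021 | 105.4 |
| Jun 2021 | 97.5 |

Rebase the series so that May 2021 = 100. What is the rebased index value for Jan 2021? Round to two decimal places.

94.88

Rebased(Jan 2021) = 100.0 / 105.4 × 100 = 94.8767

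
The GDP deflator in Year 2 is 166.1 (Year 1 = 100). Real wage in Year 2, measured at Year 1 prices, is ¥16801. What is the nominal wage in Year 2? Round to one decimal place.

Nominal = Real × (Index/100) = 16801 × (166.1/100)
        = 16801 × 1.661 = 27906.4610

27906.5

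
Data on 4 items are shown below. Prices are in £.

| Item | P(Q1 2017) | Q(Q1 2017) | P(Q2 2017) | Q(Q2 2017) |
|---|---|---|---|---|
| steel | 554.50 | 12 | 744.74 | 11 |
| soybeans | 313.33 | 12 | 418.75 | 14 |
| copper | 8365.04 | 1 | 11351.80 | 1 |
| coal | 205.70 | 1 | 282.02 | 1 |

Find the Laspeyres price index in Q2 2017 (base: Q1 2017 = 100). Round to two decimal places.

134.82

Laspeyres price index uses base-period quantities as weights.
ΣP(Q2 2017)·Q(Q1 2017) = 744.74×12 + 418.75×12 + 11351.80×1 + 282.02×1 = 8936.88 + 5025 + 11351.8 + 282.02 = 25595.7
ΣP(Q1 2017)·Q(Q1 2017) = 554.50×12 + 313.33×12 + 8365.04×1 + 205.70×1 = 6654 + 3759.96 + 8365.04 + 205.7 = 18984.7
Index = 25595.7 / 18984.7 × 100 = 134.8228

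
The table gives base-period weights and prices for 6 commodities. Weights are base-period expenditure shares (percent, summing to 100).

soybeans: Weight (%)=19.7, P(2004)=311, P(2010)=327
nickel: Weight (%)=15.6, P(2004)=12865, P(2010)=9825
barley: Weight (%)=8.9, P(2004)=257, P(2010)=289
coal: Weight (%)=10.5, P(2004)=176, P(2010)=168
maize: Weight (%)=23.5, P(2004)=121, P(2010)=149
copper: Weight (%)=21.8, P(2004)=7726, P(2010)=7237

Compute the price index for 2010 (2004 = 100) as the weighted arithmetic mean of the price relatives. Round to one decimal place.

102.0

soybeans: 19.7 × (327/311) = 19.7 × 1.051447 = 20.7135
nickel: 15.6 × (9825/12865) = 15.6 × 0.763700 = 11.9137
barley: 8.9 × (289/257) = 8.9 × 1.124514 = 10.0082
coal: 10.5 × (168/176) = 10.5 × 0.954545 = 10.0227
maize: 23.5 × (149/121) = 23.5 × 1.231405 = 28.9380
copper: 21.8 × (7237/7726) = 21.8 × 0.936707 = 20.4202
Index = Σ wᵢ·(p₁ᵢ/p₀ᵢ) = 20.7135 + 11.9137 + 10.0082 + 10.0227 + 28.9380 + 20.4202 = 102.0164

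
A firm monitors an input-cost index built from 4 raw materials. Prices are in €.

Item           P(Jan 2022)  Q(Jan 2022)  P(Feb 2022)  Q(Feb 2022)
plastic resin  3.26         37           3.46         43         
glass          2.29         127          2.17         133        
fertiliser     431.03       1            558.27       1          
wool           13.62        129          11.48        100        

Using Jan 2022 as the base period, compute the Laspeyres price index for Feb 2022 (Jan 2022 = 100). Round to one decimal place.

94.0

Laspeyres price index uses base-period quantities as weights.
ΣP(Feb 2022)·Q(Jan 2022) = 3.46×37 + 2.17×127 + 558.27×1 + 11.48×129 = 128.02 + 275.59 + 558.27 + 1480.92 = 2442.8
ΣP(Jan 2022)·Q(Jan 2022) = 3.26×37 + 2.29×127 + 431.03×1 + 13.62×129 = 120.62 + 290.83 + 431.03 + 1756.98 = 2599.46
Index = 2442.8 / 2599.46 × 100 = 93.9734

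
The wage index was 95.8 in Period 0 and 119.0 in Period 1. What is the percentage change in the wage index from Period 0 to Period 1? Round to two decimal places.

Change = (119.0 − 95.8) / 95.8 × 100
       = 23.2 / 95.8 × 100 = 24.2171%

24.22%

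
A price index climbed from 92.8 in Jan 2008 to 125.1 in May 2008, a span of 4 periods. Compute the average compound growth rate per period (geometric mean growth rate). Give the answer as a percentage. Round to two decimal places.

Growth factor = (125.1/92.8)^(1/4) = (1.348060)^(1/4) = 1.077525
Growth rate = 1.077525 − 1 = 0.077525 = 7.7525%

7.75%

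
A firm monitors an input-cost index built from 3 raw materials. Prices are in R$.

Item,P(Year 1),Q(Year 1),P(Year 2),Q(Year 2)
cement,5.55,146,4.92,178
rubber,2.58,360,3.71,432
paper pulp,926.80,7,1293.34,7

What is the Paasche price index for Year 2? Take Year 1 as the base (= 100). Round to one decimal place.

Paasche price index uses current-period quantities as weights.
ΣP(Year 2)·Q(Year 2) = 4.92×178 + 3.71×432 + 1293.34×7 = 875.76 + 1602.72 + 9053.38 = 11531.86
ΣP(Year 1)·Q(Year 2) = 5.55×178 + 2.58×432 + 926.80×7 = 987.9 + 1114.56 + 6487.6 = 8590.06
Index = 11531.86 / 8590.06 × 100 = 134.2466

134.2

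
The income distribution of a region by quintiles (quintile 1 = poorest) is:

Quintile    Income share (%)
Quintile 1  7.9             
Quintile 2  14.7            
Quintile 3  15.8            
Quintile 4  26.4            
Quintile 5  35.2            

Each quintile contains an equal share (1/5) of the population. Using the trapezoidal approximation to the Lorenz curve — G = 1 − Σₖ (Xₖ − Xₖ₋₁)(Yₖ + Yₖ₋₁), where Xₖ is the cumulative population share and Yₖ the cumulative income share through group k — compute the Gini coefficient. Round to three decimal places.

Cumulative income shares Yₖ: 0.0790, 0.2260, 0.3840, 0.6480, 1.0000
Σ (Xₖ−Xₖ₋₁)(Yₖ+Yₖ₋₁) = (1/5)(0.0790+0.0000) + (1/5)(0.2260+0.0790) + (1/5)(0.3840+0.2260) + (1/5)(0.6480+0.3840) + (1/5)(1.0000+0.6480)
  = 0.0158 + 0.0610 + 0.1220 + 0.2064 + 0.3296 = 0.7348
G = 1 − 0.7348 = 0.2652

0.265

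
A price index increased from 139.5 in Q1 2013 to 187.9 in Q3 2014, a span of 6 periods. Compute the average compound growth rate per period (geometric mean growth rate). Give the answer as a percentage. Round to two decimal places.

Growth factor = (187.9/139.5)^(1/6) = (1.346953)^(1/6) = 1.050894
Growth rate = 1.050894 − 1 = 0.050894 = 5.0894%

5.09%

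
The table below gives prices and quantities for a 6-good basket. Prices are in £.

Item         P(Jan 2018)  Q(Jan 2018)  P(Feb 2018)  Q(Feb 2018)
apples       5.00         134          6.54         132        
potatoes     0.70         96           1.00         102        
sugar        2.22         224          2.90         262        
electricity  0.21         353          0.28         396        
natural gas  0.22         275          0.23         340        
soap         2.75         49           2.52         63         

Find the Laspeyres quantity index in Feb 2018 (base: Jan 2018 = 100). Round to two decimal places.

Laspeyres quantity index uses base-period prices as weights.
ΣP(Jan 2018)·Q(Feb 2018) = 5.00×132 + 0.70×102 + 2.22×262 + 0.21×396 + 0.22×340 + 2.75×63 = 660 + 71.4 + 581.64 + 83.16 + 74.8 + 173.25 = 1644.25
ΣP(Jan 2018)·Q(Jan 2018) = 5.00×134 + 0.70×96 + 2.22×224 + 0.21×353 + 0.22×275 + 2.75×49 = 670 + 67.2 + 497.28 + 74.13 + 60.5 + 134.75 = 1503.86
Index = 1644.25 / 1503.86 × 100 = 109.3353

109.34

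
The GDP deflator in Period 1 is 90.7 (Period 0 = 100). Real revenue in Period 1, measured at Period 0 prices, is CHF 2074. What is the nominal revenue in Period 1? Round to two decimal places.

Nominal = Real × (Index/100) = 2074 × (90.7/100)
        = 2074 × 0.907 = 1881.1180

1881.12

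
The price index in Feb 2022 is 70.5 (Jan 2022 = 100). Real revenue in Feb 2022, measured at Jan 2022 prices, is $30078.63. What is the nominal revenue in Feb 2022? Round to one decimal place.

Nominal = Real × (Index/100) = 30078.63 × (70.5/100)
        = 30078.63 × 0.705 = 21205.4342

21205.4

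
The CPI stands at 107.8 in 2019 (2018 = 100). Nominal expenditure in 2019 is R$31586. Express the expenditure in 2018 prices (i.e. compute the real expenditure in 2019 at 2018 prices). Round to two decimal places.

Real = Nominal ÷ (Index/100) = 31586 ÷ (107.8/100)
     = 31586 ÷ 1.078 = 29300.5566

29300.56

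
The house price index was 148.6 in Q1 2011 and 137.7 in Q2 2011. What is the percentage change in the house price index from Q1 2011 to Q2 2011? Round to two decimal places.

Change = (137.7 − 148.6) / 148.6 × 100
       = -10.9 / 148.6 × 100 = -7.3351%

-7.34%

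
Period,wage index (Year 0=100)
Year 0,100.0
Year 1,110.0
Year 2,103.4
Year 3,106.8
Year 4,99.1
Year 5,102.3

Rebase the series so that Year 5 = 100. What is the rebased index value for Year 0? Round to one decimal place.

97.8

Rebased(Year 0) = 100.0 / 102.3 × 100 = 97.7517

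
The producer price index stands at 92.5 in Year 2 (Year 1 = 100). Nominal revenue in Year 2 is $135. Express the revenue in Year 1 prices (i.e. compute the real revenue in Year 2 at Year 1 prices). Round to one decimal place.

Real = Nominal ÷ (Index/100) = 135 ÷ (92.5/100)
     = 135 ÷ 0.925 = 145.9459

145.9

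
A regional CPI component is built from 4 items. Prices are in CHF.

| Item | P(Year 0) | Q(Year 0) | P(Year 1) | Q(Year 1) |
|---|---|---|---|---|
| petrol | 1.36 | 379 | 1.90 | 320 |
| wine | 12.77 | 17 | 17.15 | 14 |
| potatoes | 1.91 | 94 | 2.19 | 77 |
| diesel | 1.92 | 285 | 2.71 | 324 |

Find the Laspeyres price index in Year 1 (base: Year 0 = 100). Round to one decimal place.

Laspeyres price index uses base-period quantities as weights.
ΣP(Year 1)·Q(Year 0) = 1.90×379 + 17.15×17 + 2.19×94 + 2.71×285 = 720.1 + 291.55 + 205.86 + 772.35 = 1989.86
ΣP(Year 0)·Q(Year 0) = 1.36×379 + 12.77×17 + 1.91×94 + 1.92×285 = 515.44 + 217.09 + 179.54 + 547.2 = 1459.27
Index = 1989.86 / 1459.27 × 100 = 136.3600

136.4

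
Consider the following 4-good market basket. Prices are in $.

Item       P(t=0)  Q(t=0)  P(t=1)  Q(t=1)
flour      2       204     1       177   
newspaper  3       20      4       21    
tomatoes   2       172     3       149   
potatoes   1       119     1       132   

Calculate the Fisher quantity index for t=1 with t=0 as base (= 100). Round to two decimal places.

91.19

Laspeyres component (base-period weights):
ΣP(t=0)Q(t=1) = 2×177 + 3×21 + 2×149 + 1×132 = 354 + 63 + 298 + 132 = 847
ΣP(t=0)Q(t=0) = 2×204 + 3×20 + 2×172 + 1×119 = 408 + 60 + 344 + 119 = 931
L = 847 / 931 × 100 = 90.9774
Paasche component (current-period weights):
ΣP(t=1)Q(t=1) = 1×177 + 4×21 + 3×149 + 1×132 = 177 + 84 + 447 + 132 = 840
ΣP(t=1)Q(t=0) = 1×204 + 4×20 + 3×172 + 1×119 = 204 + 80 + 516 + 119 = 919
P = 840 / 919 × 100 = 91.4037
Fisher = √(L × P) = √(90.9774 × 91.4037) = 91.1903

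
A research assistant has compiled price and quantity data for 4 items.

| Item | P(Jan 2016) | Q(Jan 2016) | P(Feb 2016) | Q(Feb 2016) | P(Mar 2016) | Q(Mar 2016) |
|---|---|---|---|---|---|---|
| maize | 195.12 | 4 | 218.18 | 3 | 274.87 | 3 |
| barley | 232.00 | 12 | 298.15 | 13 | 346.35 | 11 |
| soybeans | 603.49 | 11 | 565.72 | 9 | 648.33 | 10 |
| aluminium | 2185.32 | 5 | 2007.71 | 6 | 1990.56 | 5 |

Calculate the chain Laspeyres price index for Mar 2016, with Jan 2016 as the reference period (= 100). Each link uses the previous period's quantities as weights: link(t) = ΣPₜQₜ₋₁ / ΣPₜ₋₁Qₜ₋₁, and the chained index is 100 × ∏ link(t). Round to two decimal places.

104.53

Link Jan 2016→Feb 2016:
ΣP(Feb 2016)Q(Jan 2016) = 218.18×4 + 298.15×12 + 565.72×11 + 2007.71×5 = 872.72 + 3577.8 + 6222.92 + 10038.55 = 20711.99
ΣP(Jan 2016)Q(Jan 2016) = 195.12×4 + 232.00×12 + 603.49×11 + 2185.32×5 = 780.48 + 2784 + 6638.39 + 10926.6 = 21129.47
link = 20711.99/21129.47 = 0.980242
Link Feb 2016→Mar 2016:
ΣP(Mar 2016)Q(Feb 2016) = 274.87×3 + 346.35×13 + 648.33×9 + 1990.56×6 = 824.61 + 4502.55 + 5834.97 + 11943.36 = 23105.49
ΣP(Feb 2016)Q(Feb 2016) = 218.18×3 + 298.15×13 + 565.72×9 + 2007.71×6 = 654.54 + 3875.95 + 5091.48 + 12046.26 = 21668.23
link = 23105.49/21668.23 = 1.066330
Chained index = 100 × 0.980242 × 1.066330 = 104.5262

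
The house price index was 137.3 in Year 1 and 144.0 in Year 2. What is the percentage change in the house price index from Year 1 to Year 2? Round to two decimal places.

Change = (144.0 − 137.3) / 137.3 × 100
       = 6.7 / 137.3 × 100 = 4.8798%

4.88%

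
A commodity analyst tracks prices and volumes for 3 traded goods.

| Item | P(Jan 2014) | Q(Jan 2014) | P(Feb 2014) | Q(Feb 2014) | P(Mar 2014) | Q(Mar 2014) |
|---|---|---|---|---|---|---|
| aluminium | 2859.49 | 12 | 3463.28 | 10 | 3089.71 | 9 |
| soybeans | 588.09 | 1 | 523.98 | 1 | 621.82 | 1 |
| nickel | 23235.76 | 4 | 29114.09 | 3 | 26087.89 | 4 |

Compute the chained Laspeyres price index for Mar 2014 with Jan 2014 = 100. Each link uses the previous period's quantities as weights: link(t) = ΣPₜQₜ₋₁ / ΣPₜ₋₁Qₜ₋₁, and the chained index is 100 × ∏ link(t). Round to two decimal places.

111.14

Link Jan 2014→Feb 2014:
ΣP(Feb 2014)Q(Jan 2014) = 3463.28×12 + 523.98×1 + 29114.09×4 = 41559.36 + 523.98 + 116456.36 = 158539.7
ΣP(Jan 2014)Q(Jan 2014) = 2859.49×12 + 588.09×1 + 23235.76×4 = 34313.88 + 588.09 + 92943.04 = 127845.01
link = 158539.7/127845.01 = 1.240093
Link Feb 2014→Mar 2014:
ΣP(Mar 2014)Q(Feb 2014) = 3089.71×10 + 621.82×1 + 26087.89×3 = 30897.1 + 621.82 + 78263.67 = 109782.59
ΣP(Feb 2014)Q(Feb 2014) = 3463.28×10 + 523.98×1 + 29114.09×3 = 34632.8 + 523.98 + 87342.27 = 122499.05
link = 109782.59/122499.05 = 0.896191
Chained index = 100 × 1.240093 × 0.896191 = 111.1361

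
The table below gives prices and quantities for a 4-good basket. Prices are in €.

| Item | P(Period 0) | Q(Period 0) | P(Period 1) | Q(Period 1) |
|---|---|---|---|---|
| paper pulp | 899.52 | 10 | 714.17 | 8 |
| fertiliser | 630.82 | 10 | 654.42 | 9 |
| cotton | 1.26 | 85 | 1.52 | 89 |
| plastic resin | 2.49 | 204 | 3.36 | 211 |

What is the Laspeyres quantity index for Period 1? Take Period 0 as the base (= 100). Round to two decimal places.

84.88

Laspeyres quantity index uses base-period prices as weights.
ΣP(Period 0)·Q(Period 1) = 899.52×8 + 630.82×9 + 1.26×89 + 2.49×211 = 7196.16 + 5677.38 + 112.14 + 525.39 = 13511.07
ΣP(Period 0)·Q(Period 0) = 899.52×10 + 630.82×10 + 1.26×85 + 2.49×204 = 8995.2 + 6308.2 + 107.1 + 507.96 = 15918.46
Index = 13511.07 / 15918.46 × 100 = 84.8767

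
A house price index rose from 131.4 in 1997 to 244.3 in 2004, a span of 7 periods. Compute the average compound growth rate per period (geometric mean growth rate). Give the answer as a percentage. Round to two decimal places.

9.26%

Growth factor = (244.3/131.4)^(1/7) = (1.859209)^(1/7) = 1.092636
Growth rate = 1.092636 − 1 = 0.092636 = 9.2636%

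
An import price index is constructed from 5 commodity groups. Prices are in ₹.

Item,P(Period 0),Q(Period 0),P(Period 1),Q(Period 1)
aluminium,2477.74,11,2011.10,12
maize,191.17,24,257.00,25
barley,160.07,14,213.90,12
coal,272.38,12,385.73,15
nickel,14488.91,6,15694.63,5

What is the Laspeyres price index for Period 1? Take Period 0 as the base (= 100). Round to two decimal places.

Laspeyres price index uses base-period quantities as weights.
ΣP(Period 1)·Q(Period 0) = 2011.10×11 + 257.00×24 + 213.90×14 + 385.73×12 + 15694.63×6 = 22122.1 + 6168 + 2994.6 + 4628.76 + 94167.78 = 130081.24
ΣP(Period 0)·Q(Period 0) = 2477.74×11 + 191.17×24 + 160.07×14 + 272.38×12 + 14488.91×6 = 27255.14 + 4588.08 + 2240.98 + 3268.56 + 86933.46 = 124286.22
Index = 130081.24 / 124286.22 × 100 = 104.6626

104.66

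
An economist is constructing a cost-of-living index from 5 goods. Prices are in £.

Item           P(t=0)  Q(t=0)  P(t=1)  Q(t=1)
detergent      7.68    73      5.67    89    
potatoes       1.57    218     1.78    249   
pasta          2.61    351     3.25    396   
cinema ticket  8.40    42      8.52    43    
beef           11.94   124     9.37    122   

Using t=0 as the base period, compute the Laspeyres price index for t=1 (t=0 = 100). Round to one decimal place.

Laspeyres price index uses base-period quantities as weights.
ΣP(t=1)·Q(t=0) = 5.67×73 + 1.78×218 + 3.25×351 + 8.52×42 + 9.37×124 = 413.91 + 388.04 + 1140.75 + 357.84 + 1161.88 = 3462.42
ΣP(t=0)·Q(t=0) = 7.68×73 + 1.57×218 + 2.61×351 + 8.40×42 + 11.94×124 = 560.64 + 342.26 + 916.11 + 352.8 + 1480.56 = 3652.37
Index = 3462.42 / 3652.37 × 100 = 94.7993

94.8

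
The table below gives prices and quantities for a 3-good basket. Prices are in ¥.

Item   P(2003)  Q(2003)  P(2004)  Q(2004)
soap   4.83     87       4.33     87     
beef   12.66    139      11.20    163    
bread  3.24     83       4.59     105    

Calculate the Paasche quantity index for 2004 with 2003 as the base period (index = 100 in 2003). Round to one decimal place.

116.0

Paasche quantity index uses current-period prices as weights.
ΣP(2004)·Q(2004) = 4.33×87 + 11.20×163 + 4.59×105 = 376.71 + 1825.6 + 481.95 = 2684.26
ΣP(2004)·Q(2003) = 4.33×87 + 11.20×139 + 4.59×83 = 376.71 + 1556.8 + 380.97 = 2314.48
Index = 2684.26 / 2314.48 × 100 = 115.9768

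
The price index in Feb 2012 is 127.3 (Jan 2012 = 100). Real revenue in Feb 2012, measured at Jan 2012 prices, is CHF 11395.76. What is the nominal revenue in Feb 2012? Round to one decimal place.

Nominal = Real × (Index/100) = 11395.76 × (127.3/100)
        = 11395.76 × 1.273 = 14506.8025

14506.8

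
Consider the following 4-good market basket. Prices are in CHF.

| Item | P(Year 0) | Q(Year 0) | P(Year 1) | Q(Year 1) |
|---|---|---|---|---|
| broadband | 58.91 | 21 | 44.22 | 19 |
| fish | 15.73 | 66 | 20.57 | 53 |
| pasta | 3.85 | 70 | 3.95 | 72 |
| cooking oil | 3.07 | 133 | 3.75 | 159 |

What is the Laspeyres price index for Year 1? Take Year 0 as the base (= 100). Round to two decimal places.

Laspeyres price index uses base-period quantities as weights.
ΣP(Year 1)·Q(Year 0) = 44.22×21 + 20.57×66 + 3.95×70 + 3.75×133 = 928.62 + 1357.62 + 276.5 + 498.75 = 3061.49
ΣP(Year 0)·Q(Year 0) = 58.91×21 + 15.73×66 + 3.85×70 + 3.07×133 = 1237.11 + 1038.18 + 269.5 + 408.31 = 2953.1
Index = 3061.49 / 2953.1 × 100 = 103.6704

103.67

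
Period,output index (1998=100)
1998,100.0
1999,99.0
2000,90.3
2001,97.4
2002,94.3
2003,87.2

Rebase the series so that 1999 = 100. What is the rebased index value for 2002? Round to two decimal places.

95.25

Rebased(2002) = 94.3 / 99.0 × 100 = 95.2525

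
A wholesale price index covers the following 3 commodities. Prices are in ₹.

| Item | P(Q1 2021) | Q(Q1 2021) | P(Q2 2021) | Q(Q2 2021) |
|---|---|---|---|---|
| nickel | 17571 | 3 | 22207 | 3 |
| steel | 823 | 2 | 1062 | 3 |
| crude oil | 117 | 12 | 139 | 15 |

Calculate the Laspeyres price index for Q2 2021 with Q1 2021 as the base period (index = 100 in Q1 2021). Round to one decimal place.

Laspeyres price index uses base-period quantities as weights.
ΣP(Q2 2021)·Q(Q1 2021) = 22207×3 + 1062×2 + 139×12 = 66621 + 2124 + 1668 = 70413
ΣP(Q1 2021)·Q(Q1 2021) = 17571×3 + 823×2 + 117×12 = 52713 + 1646 + 1404 = 55763
Index = 70413 / 55763 × 100 = 126.2719

126.3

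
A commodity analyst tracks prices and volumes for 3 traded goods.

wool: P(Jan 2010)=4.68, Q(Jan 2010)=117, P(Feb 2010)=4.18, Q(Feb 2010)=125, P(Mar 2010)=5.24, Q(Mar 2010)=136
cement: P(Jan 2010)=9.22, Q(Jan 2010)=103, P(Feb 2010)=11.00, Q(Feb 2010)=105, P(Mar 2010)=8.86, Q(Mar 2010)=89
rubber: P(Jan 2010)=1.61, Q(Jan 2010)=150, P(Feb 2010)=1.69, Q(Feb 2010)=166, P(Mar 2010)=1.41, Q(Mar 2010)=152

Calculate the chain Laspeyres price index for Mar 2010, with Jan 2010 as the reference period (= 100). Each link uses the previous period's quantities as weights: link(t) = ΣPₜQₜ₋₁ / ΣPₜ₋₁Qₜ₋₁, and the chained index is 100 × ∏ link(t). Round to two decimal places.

Link Jan 2010→Feb 2010:
ΣP(Feb 2010)Q(Jan 2010) = 4.18×117 + 11.00×103 + 1.69×150 = 489.06 + 1133 + 253.5 = 1875.56
ΣP(Jan 2010)Q(Jan 2010) = 4.68×117 + 9.22×103 + 1.61×150 = 547.56 + 949.66 + 241.5 = 1738.72
link = 1875.56/1738.72 = 1.078702
Link Feb 2010→Mar 2010:
ΣP(Mar 2010)Q(Feb 2010) = 5.24×125 + 8.86×105 + 1.41×166 = 655 + 930.3 + 234.06 = 1819.36
ΣP(Feb 2010)Q(Feb 2010) = 4.18×125 + 11.00×105 + 1.69×166 = 522.5 + 1155 + 280.54 = 1958.04
link = 1819.36/1958.04 = 0.929174
Chained index = 100 × 1.078702 × 0.929174 = 100.2302

100.23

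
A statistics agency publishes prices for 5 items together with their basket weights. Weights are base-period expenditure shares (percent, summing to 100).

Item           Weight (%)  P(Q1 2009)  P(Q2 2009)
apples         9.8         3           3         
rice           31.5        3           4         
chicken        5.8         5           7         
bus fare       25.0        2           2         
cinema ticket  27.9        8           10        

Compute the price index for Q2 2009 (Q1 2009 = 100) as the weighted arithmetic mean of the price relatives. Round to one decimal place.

119.8

apples: 9.8 × (3/3) = 9.8 × 1.000000 = 9.8000
rice: 31.5 × (4/3) = 31.5 × 1.333333 = 42.0000
chicken: 5.8 × (7/5) = 5.8 × 1.400000 = 8.1200
bus fare: 25.0 × (2/2) = 25.0 × 1.000000 = 25.0000
cinema ticket: 27.9 × (10/8) = 27.9 × 1.250000 = 34.8750
Index = Σ wᵢ·(p₁ᵢ/p₀ᵢ) = 9.8000 + 42.0000 + 8.1200 + 25.0000 + 34.8750 = 119.7950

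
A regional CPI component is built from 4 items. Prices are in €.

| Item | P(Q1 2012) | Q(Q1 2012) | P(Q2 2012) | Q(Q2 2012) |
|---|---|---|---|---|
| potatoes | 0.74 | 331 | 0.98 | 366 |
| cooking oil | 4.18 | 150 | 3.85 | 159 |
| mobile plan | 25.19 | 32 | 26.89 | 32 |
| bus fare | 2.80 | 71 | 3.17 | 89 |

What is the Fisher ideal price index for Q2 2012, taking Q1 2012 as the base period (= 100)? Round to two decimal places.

106.03

Laspeyres component (base-period weights):
ΣP(Q2 2012)Q(Q1 2012) = 0.98×331 + 3.85×150 + 26.89×32 + 3.17×71 = 324.38 + 577.5 + 860.48 + 225.07 = 1987.43
ΣP(Q1 2012)Q(Q1 2012) = 0.74×331 + 4.18×150 + 25.19×32 + 2.80×71 = 244.94 + 627 + 806.08 + 198.8 = 1876.82
L = 1987.43 / 1876.82 × 100 = 105.8935
Paasche component (current-period weights):
ΣP(Q2 2012)Q(Q2 2012) = 0.98×366 + 3.85×159 + 26.89×32 + 3.17×89 = 358.68 + 612.15 + 860.48 + 282.13 = 2113.44
ΣP(Q1 2012)Q(Q2 2012) = 0.74×366 + 4.18×159 + 25.19×32 + 2.80×89 = 270.84 + 664.62 + 806.08 + 249.2 = 1990.74
P = 2113.44 / 1990.74 × 100 = 106.1635
Fisher = √(L × P) = √(105.8935 × 106.1635) = 106.0284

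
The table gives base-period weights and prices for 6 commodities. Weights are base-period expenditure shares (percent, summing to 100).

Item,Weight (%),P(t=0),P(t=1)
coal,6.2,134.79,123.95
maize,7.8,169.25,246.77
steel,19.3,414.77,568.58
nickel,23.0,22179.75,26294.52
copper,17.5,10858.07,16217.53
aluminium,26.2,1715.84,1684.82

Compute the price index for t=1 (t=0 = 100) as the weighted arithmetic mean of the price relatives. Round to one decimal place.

coal: 6.2 × (123.95/134.79) = 6.2 × 0.919579 = 5.7014
maize: 7.8 × (246.77/169.25) = 7.8 × 1.458021 = 11.3726
steel: 19.3 × (568.58/414.77) = 19.3 × 1.370832 = 26.4571
nickel: 23.0 × (26294.52/22179.75) = 23.0 × 1.185519 = 27.2669
copper: 17.5 × (16217.53/10858.07) = 17.5 × 1.493592 = 26.1379
aluminium: 26.2 × (1684.82/1715.84) = 26.2 × 0.981921 = 25.7263
Index = Σ wᵢ·(p₁ᵢ/p₀ᵢ) = 5.7014 + 11.3726 + 26.4571 + 27.2669 + 26.1379 + 25.7263 = 122.6622

122.7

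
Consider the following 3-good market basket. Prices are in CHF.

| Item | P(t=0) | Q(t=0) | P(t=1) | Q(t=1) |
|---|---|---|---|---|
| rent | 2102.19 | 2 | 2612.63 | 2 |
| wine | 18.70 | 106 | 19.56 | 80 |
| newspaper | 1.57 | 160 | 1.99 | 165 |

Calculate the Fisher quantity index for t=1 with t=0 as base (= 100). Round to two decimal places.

Laspeyres component (base-period weights):
ΣP(t=0)Q(t=1) = 2102.19×2 + 18.70×80 + 1.57×165 = 4204.38 + 1496 + 259.05 = 5959.43
ΣP(t=0)Q(t=0) = 2102.19×2 + 18.70×106 + 1.57×160 = 4204.38 + 1982.2 + 251.2 = 6437.78
L = 5959.43 / 6437.78 × 100 = 92.5696
Paasche component (current-period weights):
ΣP(t=1)Q(t=1) = 2612.63×2 + 19.56×80 + 1.99×165 = 5225.26 + 1564.8 + 328.35 = 7118.41
ΣP(t=1)Q(t=0) = 2612.63×2 + 19.56×106 + 1.99×160 = 5225.26 + 2073.36 + 318.4 = 7617.02
P = 7118.41 / 7617.02 × 100 = 93.4540
Fisher = √(L × P) = √(92.5696 × 93.4540) = 93.0108

93.01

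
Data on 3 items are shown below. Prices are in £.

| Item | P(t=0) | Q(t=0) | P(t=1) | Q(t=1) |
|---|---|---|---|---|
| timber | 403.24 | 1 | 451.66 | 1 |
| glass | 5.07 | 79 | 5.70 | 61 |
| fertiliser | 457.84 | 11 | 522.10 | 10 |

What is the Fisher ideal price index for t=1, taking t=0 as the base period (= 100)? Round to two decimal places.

Laspeyres component (base-period weights):
ΣP(t=1)Q(t=0) = 451.66×1 + 5.70×79 + 522.10×11 = 451.66 + 450.3 + 5743.1 = 6645.06
ΣP(t=0)Q(t=0) = 403.24×1 + 5.07×79 + 457.84×11 = 403.24 + 400.53 + 5036.24 = 5840.01
L = 6645.06 / 5840.01 × 100 = 113.7851
Paasche component (current-period weights):
ΣP(t=1)Q(t=1) = 451.66×1 + 5.70×61 + 522.10×10 = 451.66 + 347.7 + 5221 = 6020.36
ΣP(t=0)Q(t=1) = 403.24×1 + 5.07×61 + 457.84×10 = 403.24 + 309.27 + 4578.4 = 5290.91
P = 6020.36 / 5290.91 × 100 = 113.7869
Fisher = √(L × P) = √(113.7851 × 113.7869) = 113.7860

113.79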